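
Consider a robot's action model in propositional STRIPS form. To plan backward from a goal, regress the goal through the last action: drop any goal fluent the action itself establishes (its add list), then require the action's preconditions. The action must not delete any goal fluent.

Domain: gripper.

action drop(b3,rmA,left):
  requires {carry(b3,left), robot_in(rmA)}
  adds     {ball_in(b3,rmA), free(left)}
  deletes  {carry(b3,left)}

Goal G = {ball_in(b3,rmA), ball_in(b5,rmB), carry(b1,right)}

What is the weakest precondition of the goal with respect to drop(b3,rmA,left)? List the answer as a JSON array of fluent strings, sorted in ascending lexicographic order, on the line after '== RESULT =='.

Regress:
  G ∩ del = {}  (empty — regression defined)
  G \ add = {ball_in(b3,rmA), ball_in(b5,rmB), carry(b1,right)} \ {ball_in(b3,rmA), free(left)} = {ball_in(b5,rmB), carry(b1,right)}
  ∪ pre   = {ball_in(b5,rmB), carry(b1,right)} ∪ {carry(b3,left), robot_in(rmA)}
          = {ball_in(b5,rmB), carry(b1,right), carry(b3,left), robot_in(rmA)}

== RESULT ==
["ball_in(b5,rmB)", "carry(b1,right)", "carry(b3,left)", "robot_in(rmA)"]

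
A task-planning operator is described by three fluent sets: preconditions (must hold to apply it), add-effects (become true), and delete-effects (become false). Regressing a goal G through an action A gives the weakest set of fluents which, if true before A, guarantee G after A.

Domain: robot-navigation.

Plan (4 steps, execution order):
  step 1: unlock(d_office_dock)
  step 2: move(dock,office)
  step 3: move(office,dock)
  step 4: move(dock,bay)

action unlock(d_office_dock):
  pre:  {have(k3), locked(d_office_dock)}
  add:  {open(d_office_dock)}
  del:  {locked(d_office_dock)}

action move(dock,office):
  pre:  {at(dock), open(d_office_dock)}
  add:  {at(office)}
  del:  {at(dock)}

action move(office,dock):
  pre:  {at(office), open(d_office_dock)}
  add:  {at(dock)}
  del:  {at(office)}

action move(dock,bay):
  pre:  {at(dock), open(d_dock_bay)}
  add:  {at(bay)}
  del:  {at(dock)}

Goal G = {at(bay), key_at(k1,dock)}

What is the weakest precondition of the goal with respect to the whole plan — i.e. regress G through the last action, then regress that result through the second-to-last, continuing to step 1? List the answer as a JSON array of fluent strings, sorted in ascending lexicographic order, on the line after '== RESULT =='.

Work backward from the goal:
  through step 4 (move(dock,bay)): drop {at(bay)}, keep {key_at(k1,dock)}, require {at(dock), open(d_dock_bay)}
    → {at(dock), key_at(k1,dock), open(d_dock_bay)}
  through step 3 (move(office,dock)): drop {at(dock)}, keep {key_at(k1,dock), open(d_dock_bay)}, require {at(office), open(d_office_dock)}
    → {at(office), key_at(k1,dock), open(d_dock_bay), open(d_office_dock)}
  through step 2 (move(dock,office)): drop {at(office)}, keep {key_at(k1,dock), open(d_dock_bay), open(d_office_dock)}, require {at(dock), open(d_office_dock)}
    → {at(dock), key_at(k1,dock), open(d_dock_bay), open(d_office_dock)}
  through step 1 (unlock(d_office_dock)): drop {open(d_office_dock)}, keep {at(dock), key_at(k1,dock), open(d_dock_bay)}, require {have(k3), locked(d_office_dock)}
    → {at(dock), have(k3), key_at(k1,dock), locked(d_office_dock), open(d_dock_bay)}

== RESULT ==
["at(dock)", "have(k3)", "key_at(k1,dock)", "locked(d_office_dock)", "open(d_dock_bay)"]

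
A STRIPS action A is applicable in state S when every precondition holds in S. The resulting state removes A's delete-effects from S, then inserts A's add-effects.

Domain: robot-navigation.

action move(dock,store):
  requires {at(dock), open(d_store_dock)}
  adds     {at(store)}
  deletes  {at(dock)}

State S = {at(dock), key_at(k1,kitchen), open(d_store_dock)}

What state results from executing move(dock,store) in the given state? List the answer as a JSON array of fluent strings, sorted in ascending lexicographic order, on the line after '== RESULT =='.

Progress:
  pre ⊆ S: {at(dock), open(d_store_dock)} ⊆ S  — applicable
  S \ del = {key_at(k1,kitchen), open(d_store_dock)}
  ∪ add   = {at(store), key_at(k1,kitchen), open(d_store_dock)}

== RESULT ==
["at(store)", "key_at(k1,kitchen)", "open(d_store_dock)"]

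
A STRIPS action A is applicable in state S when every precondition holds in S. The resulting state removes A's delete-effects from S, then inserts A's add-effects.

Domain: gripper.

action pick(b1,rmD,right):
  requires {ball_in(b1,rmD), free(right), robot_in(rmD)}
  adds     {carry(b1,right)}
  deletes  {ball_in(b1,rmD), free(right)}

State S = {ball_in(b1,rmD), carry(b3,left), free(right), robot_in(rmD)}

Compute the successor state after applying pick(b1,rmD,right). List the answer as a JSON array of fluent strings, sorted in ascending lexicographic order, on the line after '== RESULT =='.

Compute (S \ del) ∪ add:
  pre ⊆ S: {ball_in(b1,rmD), free(right), robot_in(rmD)} ⊆ S  — applicable
  S \ del = {carry(b3,left), robot_in(rmD)}
  ∪ add   = {carry(b1,right), carry(b3,left), robot_in(rmD)}

== RESULT ==
["carry(b1,right)", "carry(b3,left)", "robot_in(rmD)"]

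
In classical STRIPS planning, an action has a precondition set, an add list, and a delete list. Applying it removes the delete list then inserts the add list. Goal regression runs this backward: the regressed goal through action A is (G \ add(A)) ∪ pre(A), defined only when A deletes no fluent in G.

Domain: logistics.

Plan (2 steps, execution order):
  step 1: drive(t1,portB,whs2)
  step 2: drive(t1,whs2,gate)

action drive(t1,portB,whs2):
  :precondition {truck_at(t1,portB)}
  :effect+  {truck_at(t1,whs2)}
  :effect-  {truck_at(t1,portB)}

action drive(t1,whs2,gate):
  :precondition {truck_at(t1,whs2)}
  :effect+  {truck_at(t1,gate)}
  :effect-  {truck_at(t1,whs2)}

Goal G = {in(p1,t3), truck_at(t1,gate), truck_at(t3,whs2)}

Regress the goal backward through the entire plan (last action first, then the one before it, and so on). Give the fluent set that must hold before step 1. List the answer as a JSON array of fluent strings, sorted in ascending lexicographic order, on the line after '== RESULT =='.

Work backward from the goal:
  through step 2 (drive(t1,whs2,gate)): drop {truck_at(t1,gate)}, keep {in(p1,t3), truck_at(t3,whs2)}, require {truck_at(t1,whs2)}
    → {in(p1,t3), truck_at(t1,whs2), truck_at(t3,whs2)}
  through step 1 (drive(t1,portB,whs2)): drop {truck_at(t1,whs2)}, keep {in(p1,t3), truck_at(t3,whs2)}, require {truck_at(t1,portB)}
    → {in(p1,t3), truck_at(t1,portB), truck_at(t3,whs2)}

== RESULT ==
["in(p1,t3)", "truck_at(t1,portB)", "truck_at(t3,whs2)"]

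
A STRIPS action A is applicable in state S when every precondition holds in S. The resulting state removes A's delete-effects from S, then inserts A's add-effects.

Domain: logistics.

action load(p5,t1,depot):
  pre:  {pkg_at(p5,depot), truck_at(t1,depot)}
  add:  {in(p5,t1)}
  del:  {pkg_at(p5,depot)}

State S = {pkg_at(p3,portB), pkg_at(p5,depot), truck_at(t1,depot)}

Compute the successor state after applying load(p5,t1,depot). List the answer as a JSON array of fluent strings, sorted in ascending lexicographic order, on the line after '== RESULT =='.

Compute (S \ del) ∪ add:
  pre ⊆ S: {pkg_at(p5,depot), truck_at(t1,depot)} ⊆ S  — applicable
  S \ del = {pkg_at(p3,portB), truck_at(t1,depot)}
  ∪ add   = {in(p5,t1), pkg_at(p3,portB), truck_at(t1,depot)}

== RESULT ==
["in(p5,t1)", "pkg_at(p3,portB)", "truck_at(t1,depot)"]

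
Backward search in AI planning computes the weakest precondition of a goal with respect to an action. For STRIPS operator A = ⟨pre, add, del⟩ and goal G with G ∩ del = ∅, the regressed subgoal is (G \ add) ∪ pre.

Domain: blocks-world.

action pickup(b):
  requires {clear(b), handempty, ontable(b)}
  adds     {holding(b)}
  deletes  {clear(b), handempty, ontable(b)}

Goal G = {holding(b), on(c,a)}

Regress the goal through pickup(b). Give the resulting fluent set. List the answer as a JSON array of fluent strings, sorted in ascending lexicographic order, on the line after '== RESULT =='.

Regress:
  G ∩ del = {}  (empty — regression defined)
  G \ add = {holding(b), on(c,a)} \ {holding(b)} = {on(c,a)}
  ∪ pre   = {on(c,a)} ∪ {clear(b), handempty, ontable(b)}
          = {clear(b), handempty, on(c,a), ontable(b)}

== RESULT ==
["clear(b)", "handempty", "on(c,a)", "ontable(b)"]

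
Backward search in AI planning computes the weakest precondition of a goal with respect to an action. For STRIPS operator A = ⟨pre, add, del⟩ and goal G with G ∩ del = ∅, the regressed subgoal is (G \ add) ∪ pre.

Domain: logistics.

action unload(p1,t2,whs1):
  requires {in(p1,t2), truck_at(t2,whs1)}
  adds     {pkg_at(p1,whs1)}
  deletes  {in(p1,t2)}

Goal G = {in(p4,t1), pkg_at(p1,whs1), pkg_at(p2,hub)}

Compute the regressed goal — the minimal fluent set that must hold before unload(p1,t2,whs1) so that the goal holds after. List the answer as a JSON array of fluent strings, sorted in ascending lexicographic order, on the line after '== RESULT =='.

Regress:
  G ∩ del = {}  (empty — regression defined)
  G \ add = {in(p4,t1), pkg_at(p1,whs1), pkg_at(p2,hub)} \ {pkg_at(p1,whs1)} = {in(p4,t1), pkg_at(p2,hub)}
  ∪ pre   = {in(p4,t1), pkg_at(p2,hub)} ∪ {in(p1,t2), truck_at(t2,whs1)}
          = {in(p1,t2), in(p4,t1), pkg_at(p2,hub), truck_at(t2,whs1)}

== RESULT ==
["in(p1,t2)", "in(p4,t1)", "pkg_at(p2,hub)", "truck_at(t2,whs1)"]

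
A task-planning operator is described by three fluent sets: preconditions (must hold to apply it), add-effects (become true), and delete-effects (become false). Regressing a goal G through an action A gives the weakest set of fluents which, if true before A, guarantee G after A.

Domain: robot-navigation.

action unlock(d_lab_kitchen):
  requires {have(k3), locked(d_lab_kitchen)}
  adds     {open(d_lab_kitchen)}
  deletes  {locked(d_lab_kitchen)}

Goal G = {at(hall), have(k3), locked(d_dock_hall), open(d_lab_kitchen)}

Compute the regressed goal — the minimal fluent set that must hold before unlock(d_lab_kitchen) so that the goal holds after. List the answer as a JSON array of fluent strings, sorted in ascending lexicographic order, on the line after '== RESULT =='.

Compute (G \ add) ∪ pre:
  G ∩ del = {}  (empty — regression defined)
  G \ add = {at(hall), have(k3), locked(d_dock_hall), open(d_lab_kitchen)} \ {open(d_lab_kitchen)} = {at(hall), have(k3), locked(d_dock_hall)}
  ∪ pre   = {at(hall), have(k3), locked(d_dock_hall)} ∪ {have(k3), locked(d_lab_kitchen)}
          = {at(hall), have(k3), locked(d_dock_hall), locked(d_lab_kitchen)}

== RESULT ==
["at(hall)", "have(k3)", "locked(d_dock_hall)", "locked(d_lab_kitchen)"]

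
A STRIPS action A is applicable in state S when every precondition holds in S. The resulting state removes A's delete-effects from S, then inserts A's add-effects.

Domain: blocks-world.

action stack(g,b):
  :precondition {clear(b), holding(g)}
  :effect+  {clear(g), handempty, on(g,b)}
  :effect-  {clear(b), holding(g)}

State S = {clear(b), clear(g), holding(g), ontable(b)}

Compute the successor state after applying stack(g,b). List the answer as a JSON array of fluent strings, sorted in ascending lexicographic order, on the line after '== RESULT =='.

Progress:
  pre ⊆ S: {clear(b), holding(g)} ⊆ S  — applicable
  S \ del = {clear(g), ontable(b)}
  ∪ add   = {clear(g), handempty, on(g,b), ontable(b)}

== RESULT ==
["clear(g)", "handempty", "on(g,b)", "ontable(b)"]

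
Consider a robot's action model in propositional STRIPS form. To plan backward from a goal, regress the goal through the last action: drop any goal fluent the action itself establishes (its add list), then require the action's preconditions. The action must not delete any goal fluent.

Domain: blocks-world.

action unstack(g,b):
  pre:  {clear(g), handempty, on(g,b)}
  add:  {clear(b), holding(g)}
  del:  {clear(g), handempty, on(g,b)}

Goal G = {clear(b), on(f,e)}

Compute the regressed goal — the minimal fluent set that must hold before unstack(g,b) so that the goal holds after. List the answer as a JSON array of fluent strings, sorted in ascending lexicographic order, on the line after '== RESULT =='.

Compute (G \ add) ∪ pre:
  G ∩ del = {}  (empty — regression defined)
  G \ add = {clear(b), on(f,e)} \ {clear(b), holding(g)} = {on(f,e)}
  ∪ pre   = {on(f,e)} ∪ {clear(g), handempty, on(g,b)}
          = {clear(g), handempty, on(f,e), on(g,b)}

== RESULT ==
["clear(g)", "handempty", "on(f,e)", "on(g,b)"]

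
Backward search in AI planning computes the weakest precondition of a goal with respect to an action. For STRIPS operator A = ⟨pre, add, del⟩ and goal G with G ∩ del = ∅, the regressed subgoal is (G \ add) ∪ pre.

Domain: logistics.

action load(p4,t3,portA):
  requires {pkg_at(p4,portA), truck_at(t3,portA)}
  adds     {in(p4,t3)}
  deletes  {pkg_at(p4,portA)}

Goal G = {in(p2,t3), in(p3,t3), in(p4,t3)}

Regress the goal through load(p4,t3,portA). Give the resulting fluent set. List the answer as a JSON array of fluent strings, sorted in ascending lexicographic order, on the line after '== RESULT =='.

Compute (G \ add) ∪ pre:
  G ∩ del = {}  (empty — regression defined)
  G \ add = {in(p2,t3), in(p3,t3), in(p4,t3)} \ {in(p4,t3)} = {in(p2,t3), in(p3,t3)}
  ∪ pre   = {in(p2,t3), in(p3,t3)} ∪ {pkg_at(p4,portA), truck_at(t3,portA)}
          = {in(p2,t3), in(p3,t3), pkg_at(p4,portA), truck_at(t3,portA)}

== RESULT ==
["in(p2,t3)", "in(p3,t3)", "pkg_at(p4,portA)", "truck_at(t3,portA)"]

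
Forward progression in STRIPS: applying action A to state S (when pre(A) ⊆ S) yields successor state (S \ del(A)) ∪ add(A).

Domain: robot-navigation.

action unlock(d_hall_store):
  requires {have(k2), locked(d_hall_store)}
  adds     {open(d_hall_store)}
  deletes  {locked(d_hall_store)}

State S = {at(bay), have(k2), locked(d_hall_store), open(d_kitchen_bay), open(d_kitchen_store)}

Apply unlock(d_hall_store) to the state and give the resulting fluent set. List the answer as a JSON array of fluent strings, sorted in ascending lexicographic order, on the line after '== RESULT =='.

Progress:
  pre ⊆ S: {have(k2), locked(d_hall_store)} ⊆ S  — applicable
  S \ del = {at(bay), have(k2), open(d_kitchen_bay), open(d_kitchen_store)}
  ∪ add   = {at(bay), have(k2), open(d_hall_store), open(d_kitchen_bay), open(d_kitchen_store)}

== RESULT ==
["at(bay)", "have(k2)", "open(d_hall_store)", "open(d_kitchen_bay)", "open(d_kitchen_store)"]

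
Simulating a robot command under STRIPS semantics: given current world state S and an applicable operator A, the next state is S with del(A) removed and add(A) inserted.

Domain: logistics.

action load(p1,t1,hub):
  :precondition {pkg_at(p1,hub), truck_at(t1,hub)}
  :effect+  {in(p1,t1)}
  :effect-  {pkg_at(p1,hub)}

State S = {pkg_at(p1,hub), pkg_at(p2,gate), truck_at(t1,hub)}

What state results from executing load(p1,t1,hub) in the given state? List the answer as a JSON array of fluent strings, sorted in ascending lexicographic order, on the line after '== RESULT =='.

Compute (S \ del) ∪ add:
  pre ⊆ S: {pkg_at(p1,hub), truck_at(t1,hub)} ⊆ S  — applicable
  S \ del = {pkg_at(p2,gate), truck_at(t1,hub)}
  ∪ add   = {in(p1,t1), pkg_at(p2,gate), truck_at(t1,hub)}

== RESULT ==
["in(p1,t1)", "pkg_at(p2,gate)", "truck_at(t1,hub)"]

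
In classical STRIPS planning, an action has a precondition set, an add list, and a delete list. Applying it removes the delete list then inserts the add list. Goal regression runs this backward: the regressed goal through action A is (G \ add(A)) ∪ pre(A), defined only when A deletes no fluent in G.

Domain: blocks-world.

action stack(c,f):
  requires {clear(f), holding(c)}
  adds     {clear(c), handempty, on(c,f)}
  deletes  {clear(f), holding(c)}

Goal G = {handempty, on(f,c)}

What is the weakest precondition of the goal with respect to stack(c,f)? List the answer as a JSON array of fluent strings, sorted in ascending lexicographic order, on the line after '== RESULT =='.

Regress:
  G ∩ del = {}  (empty — regression defined)
  G \ add = {handempty, on(f,c)} \ {clear(c), handempty, on(c,f)} = {on(f,c)}
  ∪ pre   = {on(f,c)} ∪ {clear(f), holding(c)}
          = {clear(f), holding(c), on(f,c)}

== RESULT ==
["clear(f)", "holding(c)", "on(f,c)"]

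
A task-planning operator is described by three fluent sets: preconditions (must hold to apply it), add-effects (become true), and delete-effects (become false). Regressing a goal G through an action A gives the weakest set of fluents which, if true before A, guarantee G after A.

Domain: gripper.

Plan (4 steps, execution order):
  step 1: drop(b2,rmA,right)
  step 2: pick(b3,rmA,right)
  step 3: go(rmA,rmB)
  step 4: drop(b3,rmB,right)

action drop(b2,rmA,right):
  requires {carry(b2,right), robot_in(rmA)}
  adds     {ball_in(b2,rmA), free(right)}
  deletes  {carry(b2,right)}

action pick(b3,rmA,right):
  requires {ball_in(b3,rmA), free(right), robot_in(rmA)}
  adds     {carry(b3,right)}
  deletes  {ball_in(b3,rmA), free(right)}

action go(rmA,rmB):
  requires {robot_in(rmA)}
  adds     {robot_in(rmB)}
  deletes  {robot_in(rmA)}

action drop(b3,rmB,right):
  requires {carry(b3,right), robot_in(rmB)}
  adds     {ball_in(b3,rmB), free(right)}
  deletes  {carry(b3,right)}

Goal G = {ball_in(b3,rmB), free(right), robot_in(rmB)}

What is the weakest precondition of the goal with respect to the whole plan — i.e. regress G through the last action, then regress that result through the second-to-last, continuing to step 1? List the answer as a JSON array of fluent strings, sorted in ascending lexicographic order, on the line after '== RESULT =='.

Regress step by step:
  through step 4 (drop(b3,rmB,right)): drop {ball_in(b3,rmB), free(right)}, keep {robot_in(rmB)}, require {carry(b3,right), robot_in(rmB)}
    → {carry(b3,right), robot_in(rmB)}
  through step 3 (go(rmA,rmB)): drop {robot_in(rmB)}, keep {carry(b3,right)}, require {robot_in(rmA)}
    → {carry(b3,right), robot_in(rmA)}
  through step 2 (pick(b3,rmA,right)): drop {carry(b3,right)}, keep {robot_in(rmA)}, require {ball_in(b3,rmA), free(right), robot_in(rmA)}
    → {ball_in(b3,rmA), free(right), robot_in(rmA)}
  through step 1 (drop(b2,rmA,right)): drop {free(right)}, keep {ball_in(b3,rmA), robot_in(rmA)}, require {carry(b2,right), robot_in(rmA)}
    → {ball_in(b3,rmA), carry(b2,right), robot_in(rmA)}

== RESULT ==
["ball_in(b3,rmA)", "carry(b2,right)", "robot_in(rmA)"]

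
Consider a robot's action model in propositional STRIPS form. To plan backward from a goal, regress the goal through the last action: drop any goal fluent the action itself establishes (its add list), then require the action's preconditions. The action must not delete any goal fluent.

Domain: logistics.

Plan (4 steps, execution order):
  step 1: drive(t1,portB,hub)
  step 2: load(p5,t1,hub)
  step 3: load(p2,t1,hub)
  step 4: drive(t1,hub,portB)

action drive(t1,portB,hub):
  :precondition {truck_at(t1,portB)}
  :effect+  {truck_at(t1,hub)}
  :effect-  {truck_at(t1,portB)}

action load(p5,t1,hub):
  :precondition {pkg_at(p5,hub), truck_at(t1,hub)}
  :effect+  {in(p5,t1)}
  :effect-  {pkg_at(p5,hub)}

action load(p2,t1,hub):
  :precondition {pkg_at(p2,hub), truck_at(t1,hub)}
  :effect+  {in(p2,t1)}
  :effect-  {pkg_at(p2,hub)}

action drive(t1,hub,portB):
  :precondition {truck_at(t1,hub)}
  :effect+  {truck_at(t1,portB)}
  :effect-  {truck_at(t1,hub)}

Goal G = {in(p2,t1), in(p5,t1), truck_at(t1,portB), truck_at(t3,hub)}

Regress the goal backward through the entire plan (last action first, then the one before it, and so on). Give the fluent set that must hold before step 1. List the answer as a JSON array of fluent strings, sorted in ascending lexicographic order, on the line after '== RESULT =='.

Regress step by step:
  through step 4 (drive(t1,hub,portB)): drop {truck_at(t1,portB)}, keep {in(p2,t1), in(p5,t1), truck_at(t3,hub)}, require {truck_at(t1,hub)}
    → {in(p2,t1), in(p5,t1), truck_at(t1,hub), truck_at(t3,hub)}
  through step 3 (load(p2,t1,hub)): drop {in(p2,t1)}, keep {in(p5,t1), truck_at(t1,hub), truck_at(t3,hub)}, require {pkg_at(p2,hub), truck_at(t1,hub)}
    → {in(p5,t1), pkg_at(p2,hub), truck_at(t1,hub), truck_at(t3,hub)}
  through step 2 (load(p5,t1,hub)): drop {in(p5,t1)}, keep {pkg_at(p2,hub), truck_at(t1,hub), truck_at(t3,hub)}, require {pkg_at(p5,hub), truck_at(t1,hub)}
    → {pkg_at(p2,hub), pkg_at(p5,hub), truck_at(t1,hub), truck_at(t3,hub)}
  through step 1 (drive(t1,portB,hub)): drop {truck_at(t1,hub)}, keep {pkg_at(p2,hub), pkg_at(p5,hub), truck_at(t3,hub)}, require {truck_at(t1,portB)}
    → {pkg_at(p2,hub), pkg_at(p5,hub), truck_at(t1,portB), truck_at(t3,hub)}

== RESULT ==
["pkg_at(p2,hub)", "pkg_at(p5,hub)", "truck_at(t1,portB)", "truck_at(t3,hub)"]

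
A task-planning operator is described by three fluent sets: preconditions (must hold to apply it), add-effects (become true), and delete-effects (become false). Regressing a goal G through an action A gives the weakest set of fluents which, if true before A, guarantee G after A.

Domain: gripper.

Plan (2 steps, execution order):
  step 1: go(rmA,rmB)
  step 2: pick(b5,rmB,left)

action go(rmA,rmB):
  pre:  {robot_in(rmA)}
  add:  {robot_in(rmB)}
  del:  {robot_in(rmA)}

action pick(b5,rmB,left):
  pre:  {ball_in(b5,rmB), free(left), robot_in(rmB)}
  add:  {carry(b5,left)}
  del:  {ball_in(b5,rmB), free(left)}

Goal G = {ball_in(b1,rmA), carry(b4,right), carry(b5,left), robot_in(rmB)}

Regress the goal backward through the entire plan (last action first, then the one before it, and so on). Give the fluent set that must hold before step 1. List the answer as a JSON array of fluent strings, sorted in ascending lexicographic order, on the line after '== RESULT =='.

Work backward from the goal:
  through step 2 (pick(b5,rmB,left)): drop {carry(b5,left)}, keep {ball_in(b1,rmA), carry(b4,right), robot_in(rmB)}, require {ball_in(b5,rmB), free(left), robot_in(rmB)}
    → {ball_in(b1,rmA), ball_in(b5,rmB), carry(b4,right), free(left), robot_in(rmB)}
  through step 1 (go(rmA,rmB)): drop {robot_in(rmB)}, keep {ball_in(b1,rmA), ball_in(b5,rmB), carry(b4,right), free(left)}, require {robot_in(rmA)}
    → {ball_in(b1,rmA), ball_in(b5,rmB), carry(b4,right), free(left), robot_in(rmA)}

== RESULT ==
["ball_in(b1,rmA)", "ball_in(b5,rmB)", "carry(b4,right)", "free(left)", "robot_in(rmA)"]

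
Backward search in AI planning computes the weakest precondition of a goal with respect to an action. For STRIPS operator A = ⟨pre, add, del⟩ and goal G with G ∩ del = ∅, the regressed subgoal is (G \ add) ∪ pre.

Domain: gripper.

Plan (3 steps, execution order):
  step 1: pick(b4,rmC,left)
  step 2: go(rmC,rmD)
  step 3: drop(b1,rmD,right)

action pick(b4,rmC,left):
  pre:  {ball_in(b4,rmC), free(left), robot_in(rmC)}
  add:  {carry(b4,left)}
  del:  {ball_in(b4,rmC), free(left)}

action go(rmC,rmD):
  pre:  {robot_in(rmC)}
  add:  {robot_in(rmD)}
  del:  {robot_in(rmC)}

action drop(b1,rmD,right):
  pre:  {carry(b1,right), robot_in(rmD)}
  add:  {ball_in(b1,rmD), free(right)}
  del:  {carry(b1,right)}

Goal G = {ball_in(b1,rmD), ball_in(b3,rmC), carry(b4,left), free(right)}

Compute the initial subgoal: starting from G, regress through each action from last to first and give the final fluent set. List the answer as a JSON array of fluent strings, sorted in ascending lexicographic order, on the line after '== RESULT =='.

Work backward from the goal:
  through step 3 (drop(b1,rmD,right)): drop {ball_in(b1,rmD), free(right)}, keep {ball_in(b3,rmC), carry(b4,left)}, require {carry(b1,right), robot_in(rmD)}
    → {ball_in(b3,rmC), carry(b1,right), carry(b4,left), robot_in(rmD)}
  through step 2 (go(rmC,rmD)): drop {robot_in(rmD)}, keep {ball_in(b3,rmC), carry(b1,right), carry(b4,left)}, require {robot_in(rmC)}
    → {ball_in(b3,rmC), carry(b1,right), carry(b4,left), robot_in(rmC)}
  through step 1 (pick(b4,rmC,left)): drop {carry(b4,left)}, keep {ball_in(b3,rmC), carry(b1,right), robot_in(rmC)}, require {ball_in(b4,rmC), free(left), robot_in(rmC)}
    → {ball_in(b3,rmC), ball_in(b4,rmC), carry(b1,right), free(left), robot_in(rmC)}

== RESULT ==
["ball_in(b3,rmC)", "ball_in(b4,rmC)", "carry(b1,right)", "free(left)", "robot_in(rmC)"]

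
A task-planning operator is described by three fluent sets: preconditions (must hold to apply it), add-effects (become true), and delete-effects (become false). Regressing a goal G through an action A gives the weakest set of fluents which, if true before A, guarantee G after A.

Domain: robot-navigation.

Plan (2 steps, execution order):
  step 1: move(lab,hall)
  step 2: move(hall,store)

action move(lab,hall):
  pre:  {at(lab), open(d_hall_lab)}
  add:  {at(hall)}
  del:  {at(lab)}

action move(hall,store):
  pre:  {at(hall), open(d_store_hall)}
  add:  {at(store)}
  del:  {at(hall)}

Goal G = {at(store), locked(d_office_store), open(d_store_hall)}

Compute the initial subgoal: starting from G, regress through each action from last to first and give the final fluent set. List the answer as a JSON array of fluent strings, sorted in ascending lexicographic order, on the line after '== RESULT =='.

Regress step by step:
  through step 2 (move(hall,store)): drop {at(store)}, keep {locked(d_office_store), open(d_store_hall)}, require {at(hall), open(d_store_hall)}
    → {at(hall), locked(d_office_store), open(d_store_hall)}
  through step 1 (move(lab,hall)): drop {at(hall)}, keep {locked(d_office_store), open(d_store_hall)}, require {at(lab), open(d_hall_lab)}
    → {at(lab), locked(d_office_store), open(d_hall_lab), open(d_store_hall)}

== RESULT ==
["at(lab)", "locked(d_office_store)", "open(d_hall_lab)", "open(d_store_hall)"]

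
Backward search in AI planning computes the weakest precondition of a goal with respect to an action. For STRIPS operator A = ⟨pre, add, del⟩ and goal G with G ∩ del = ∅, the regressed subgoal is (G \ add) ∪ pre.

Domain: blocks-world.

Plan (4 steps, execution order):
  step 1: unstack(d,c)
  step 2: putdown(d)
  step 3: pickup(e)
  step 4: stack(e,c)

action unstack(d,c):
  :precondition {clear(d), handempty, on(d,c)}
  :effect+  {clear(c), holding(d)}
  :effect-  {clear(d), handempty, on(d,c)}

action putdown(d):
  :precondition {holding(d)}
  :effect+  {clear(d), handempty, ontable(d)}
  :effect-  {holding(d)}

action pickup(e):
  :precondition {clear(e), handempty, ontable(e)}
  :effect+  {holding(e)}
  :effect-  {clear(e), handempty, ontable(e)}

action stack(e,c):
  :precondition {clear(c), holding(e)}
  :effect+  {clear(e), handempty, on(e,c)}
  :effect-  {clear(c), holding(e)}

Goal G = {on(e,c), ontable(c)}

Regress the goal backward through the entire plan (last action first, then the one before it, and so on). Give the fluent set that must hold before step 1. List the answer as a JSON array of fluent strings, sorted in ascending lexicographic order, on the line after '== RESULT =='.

Regress step by step:
  through step 4 (stack(e,c)): drop {on(e,c)}, keep {ontable(c)}, require {clear(c), holding(e)}
    → {clear(c), holding(e), ontable(c)}
  through step 3 (pickup(e)): drop {holding(e)}, keep {clear(c), ontable(c)}, require {clear(e), handempty, ontable(e)}
    → {clear(c), clear(e), handempty, ontable(c), ontable(e)}
  through step 2 (putdown(d)): drop {handempty}, keep {clear(c), clear(e), ontable(c), ontable(e)}, require {holding(d)}
    → {clear(c), clear(e), holding(d), ontable(c), ontable(e)}
  through step 1 (unstack(d,c)): drop {clear(c), holding(d)}, keep {clear(e), ontable(c), ontable(e)}, require {clear(d), handempty, on(d,c)}
    → {clear(d), clear(e), handempty, on(d,c), ontable(c), ontable(e)}

== RESULT ==
["clear(d)", "clear(e)", "handempty", "on(d,c)", "ontable(c)", "ontable(e)"]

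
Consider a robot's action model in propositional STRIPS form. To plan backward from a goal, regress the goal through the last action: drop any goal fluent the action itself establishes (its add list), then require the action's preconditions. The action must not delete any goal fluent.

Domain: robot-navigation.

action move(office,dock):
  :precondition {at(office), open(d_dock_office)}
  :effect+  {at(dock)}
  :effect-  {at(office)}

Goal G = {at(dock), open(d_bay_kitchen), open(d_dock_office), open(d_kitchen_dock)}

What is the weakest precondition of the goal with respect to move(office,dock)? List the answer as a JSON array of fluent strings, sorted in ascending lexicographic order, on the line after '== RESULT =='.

Regress:
  G ∩ del = {}  (empty — regression defined)
  G \ add = {at(dock), open(d_bay_kitchen), open(d_dock_office), open(d_kitchen_dock)} \ {at(dock)} = {open(d_bay_kitchen), open(d_dock_office), open(d_kitchen_dock)}
  ∪ pre   = {open(d_bay_kitchen), open(d_dock_office), open(d_kitchen_dock)} ∪ {at(office), open(d_dock_office)}
          = {at(office), open(d_bay_kitchen), open(d_dock_office), open(d_kitchen_dock)}

== RESULT ==
["at(office)", "open(d_bay_kitchen)", "open(d_dock_office)", "open(d_kitchen_dock)"]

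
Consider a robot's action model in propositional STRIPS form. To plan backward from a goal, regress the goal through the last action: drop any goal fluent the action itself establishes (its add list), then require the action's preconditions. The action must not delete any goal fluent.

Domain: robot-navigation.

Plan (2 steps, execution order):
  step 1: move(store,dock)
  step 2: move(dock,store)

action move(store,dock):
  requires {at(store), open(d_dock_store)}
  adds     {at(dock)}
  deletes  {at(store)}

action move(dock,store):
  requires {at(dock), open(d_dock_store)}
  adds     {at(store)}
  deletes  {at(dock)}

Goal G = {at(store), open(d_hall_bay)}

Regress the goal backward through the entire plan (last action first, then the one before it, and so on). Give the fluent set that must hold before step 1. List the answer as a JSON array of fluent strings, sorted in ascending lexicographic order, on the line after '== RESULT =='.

Work backward from the goal:
  through step 2 (move(dock,store)): drop {at(store)}, keep {open(d_hall_bay)}, require {at(dock), open(d_dock_store)}
    → {at(dock), open(d_dock_store), open(d_hall_bay)}
  through step 1 (move(store,dock)): drop {at(dock)}, keep {open(d_dock_store), open(d_hall_bay)}, require {at(store), open(d_dock_store)}
    → {at(store), open(d_dock_store), open(d_hall_bay)}

== RESULT ==
["at(store)", "open(d_dock_store)", "open(d_hall_bay)"]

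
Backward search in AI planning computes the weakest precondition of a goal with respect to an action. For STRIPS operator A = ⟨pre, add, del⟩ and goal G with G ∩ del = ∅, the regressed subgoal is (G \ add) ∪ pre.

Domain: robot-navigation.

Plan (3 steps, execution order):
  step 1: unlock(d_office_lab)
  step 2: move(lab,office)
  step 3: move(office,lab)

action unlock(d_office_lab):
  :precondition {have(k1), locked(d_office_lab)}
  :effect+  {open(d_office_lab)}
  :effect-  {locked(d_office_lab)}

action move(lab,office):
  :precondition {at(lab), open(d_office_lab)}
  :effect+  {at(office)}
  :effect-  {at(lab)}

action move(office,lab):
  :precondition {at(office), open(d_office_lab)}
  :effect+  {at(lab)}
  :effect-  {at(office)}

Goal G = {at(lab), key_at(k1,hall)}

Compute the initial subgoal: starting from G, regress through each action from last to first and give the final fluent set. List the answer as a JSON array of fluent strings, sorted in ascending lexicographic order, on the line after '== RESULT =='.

Regress step by step:
  through step 3 (move(office,lab)): drop {at(lab)}, keep {key_at(k1,hall)}, require {at(office), open(d_office_lab)}
    → {at(office), key_at(k1,hall), open(d_office_lab)}
  through step 2 (move(lab,office)): drop {at(office)}, keep {key_at(k1,hall), open(d_office_lab)}, require {at(lab), open(d_office_lab)}
    → {at(lab), key_at(k1,hall), open(d_office_lab)}
  through step 1 (unlock(d_office_lab)): drop {open(d_office_lab)}, keep {at(lab), key_at(k1,hall)}, require {have(k1), locked(d_office_lab)}
    → {at(lab), have(k1), key_at(k1,hall), locked(d_office_lab)}

== RESULT ==
["at(lab)", "have(k1)", "key_at(k1,hall)", "locked(d_office_lab)"]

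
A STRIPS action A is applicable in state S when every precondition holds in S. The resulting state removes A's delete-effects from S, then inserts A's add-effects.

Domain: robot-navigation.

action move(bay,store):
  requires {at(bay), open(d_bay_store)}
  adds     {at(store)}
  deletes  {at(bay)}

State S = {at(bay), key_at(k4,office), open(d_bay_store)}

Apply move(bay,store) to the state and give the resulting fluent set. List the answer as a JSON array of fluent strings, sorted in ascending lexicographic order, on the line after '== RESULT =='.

Progress:
  pre ⊆ S: {at(bay), open(d_bay_store)} ⊆ S  — applicable
  S \ del = {key_at(k4,office), open(d_bay_store)}
  ∪ add   = {at(store), key_at(k4,office), open(d_bay_store)}

== RESULT ==
["at(store)", "key_at(k4,office)", "open(d_bay_store)"]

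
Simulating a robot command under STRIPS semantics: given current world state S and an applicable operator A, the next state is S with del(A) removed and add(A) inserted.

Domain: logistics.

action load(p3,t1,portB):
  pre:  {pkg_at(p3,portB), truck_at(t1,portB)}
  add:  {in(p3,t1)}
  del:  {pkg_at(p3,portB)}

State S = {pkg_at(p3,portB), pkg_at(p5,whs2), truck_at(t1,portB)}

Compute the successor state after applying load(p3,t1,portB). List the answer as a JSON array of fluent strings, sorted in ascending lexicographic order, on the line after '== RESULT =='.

Compute (S \ del) ∪ add:
  pre ⊆ S: {pkg_at(p3,portB), truck_at(t1,portB)} ⊆ S  — applicable
  S \ del = {pkg_at(p5,whs2), truck_at(t1,portB)}
  ∪ add   = {in(p3,t1), pkg_at(p5,whs2), truck_at(t1,portB)}

== RESULT ==
["in(p3,t1)", "pkg_at(p5,whs2)", "truck_at(t1,portB)"]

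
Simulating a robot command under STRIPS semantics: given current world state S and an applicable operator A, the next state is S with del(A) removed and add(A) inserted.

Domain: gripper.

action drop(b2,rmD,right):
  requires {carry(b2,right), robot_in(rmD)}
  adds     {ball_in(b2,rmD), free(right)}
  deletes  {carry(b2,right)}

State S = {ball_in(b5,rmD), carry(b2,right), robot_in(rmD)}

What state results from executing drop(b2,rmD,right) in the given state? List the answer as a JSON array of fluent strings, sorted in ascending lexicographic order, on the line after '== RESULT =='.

Compute (S \ del) ∪ add:
  pre ⊆ S: {carry(b2,right), robot_in(rmD)} ⊆ S  — applicable
  S \ del = {ball_in(b5,rmD), robot_in(rmD)}
  ∪ add   = {ball_in(b2,rmD), ball_in(b5,rmD), free(right), robot_in(rmD)}

== RESULT ==
["ball_in(b2,rmD)", "ball_in(b5,rmD)", "free(right)", "robot_in(rmD)"]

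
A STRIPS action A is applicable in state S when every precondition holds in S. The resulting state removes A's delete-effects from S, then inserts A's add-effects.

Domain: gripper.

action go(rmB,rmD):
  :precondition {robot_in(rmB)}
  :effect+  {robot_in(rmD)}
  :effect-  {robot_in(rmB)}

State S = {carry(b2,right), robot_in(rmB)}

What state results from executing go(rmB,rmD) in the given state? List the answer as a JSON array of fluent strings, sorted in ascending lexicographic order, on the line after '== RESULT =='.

Compute (S \ del) ∪ add:
  pre ⊆ S: {robot_in(rmB)} ⊆ S  — applicable
  S \ del = {carry(b2,right)}
  ∪ add   = {carry(b2,right), robot_in(rmD)}

== RESULT ==
["carry(b2,right)", "robot_in(rmD)"]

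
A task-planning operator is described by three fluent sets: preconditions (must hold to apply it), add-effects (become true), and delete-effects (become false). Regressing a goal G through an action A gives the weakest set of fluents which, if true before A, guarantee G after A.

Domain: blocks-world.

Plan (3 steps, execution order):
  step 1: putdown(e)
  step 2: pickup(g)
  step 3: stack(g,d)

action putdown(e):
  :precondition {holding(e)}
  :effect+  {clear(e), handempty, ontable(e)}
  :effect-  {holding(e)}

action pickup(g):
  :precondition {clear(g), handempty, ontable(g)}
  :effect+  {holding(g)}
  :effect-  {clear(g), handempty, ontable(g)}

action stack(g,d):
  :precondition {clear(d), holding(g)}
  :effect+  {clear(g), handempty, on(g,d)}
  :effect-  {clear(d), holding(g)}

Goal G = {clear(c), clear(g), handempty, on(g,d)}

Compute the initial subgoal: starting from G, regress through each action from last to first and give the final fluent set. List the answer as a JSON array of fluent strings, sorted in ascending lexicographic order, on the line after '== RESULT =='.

Work backward from the goal:
  through step 3 (stack(g,d)): drop {clear(g), handempty, on(g,d)}, keep {clear(c)}, require {clear(d), holding(g)}
    → {clear(c), clear(d), holding(g)}
  through step 2 (pickup(g)): drop {holding(g)}, keep {clear(c), clear(d)}, require {clear(g), handempty, ontable(g)}
    → {clear(c), clear(d), clear(g), handempty, ontable(g)}
  through step 1 (putdown(e)): drop {handempty}, keep {clear(c), clear(d), clear(g), ontable(g)}, require {holding(e)}
    → {clear(c), clear(d), clear(g), holding(e), ontable(g)}

== RESULT ==
["clear(c)", "clear(d)", "clear(g)", "holding(e)", "ontable(g)"]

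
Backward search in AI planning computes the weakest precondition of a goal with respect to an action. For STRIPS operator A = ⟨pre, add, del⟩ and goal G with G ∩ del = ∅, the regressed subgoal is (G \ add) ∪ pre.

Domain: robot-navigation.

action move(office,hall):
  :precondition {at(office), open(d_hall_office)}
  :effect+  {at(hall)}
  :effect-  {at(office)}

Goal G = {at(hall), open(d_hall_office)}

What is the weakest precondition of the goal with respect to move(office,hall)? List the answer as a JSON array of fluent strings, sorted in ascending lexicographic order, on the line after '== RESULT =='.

Regress:
  G ∩ del = {}  (empty — regression defined)
  G \ add = {at(hall), open(d_hall_office)} \ {at(hall)} = {open(d_hall_office)}
  ∪ pre   = {open(d_hall_office)} ∪ {at(office), open(d_hall_office)}
          = {at(office), open(d_hall_office)}

== RESULT ==
["at(office)", "open(d_hall_office)"]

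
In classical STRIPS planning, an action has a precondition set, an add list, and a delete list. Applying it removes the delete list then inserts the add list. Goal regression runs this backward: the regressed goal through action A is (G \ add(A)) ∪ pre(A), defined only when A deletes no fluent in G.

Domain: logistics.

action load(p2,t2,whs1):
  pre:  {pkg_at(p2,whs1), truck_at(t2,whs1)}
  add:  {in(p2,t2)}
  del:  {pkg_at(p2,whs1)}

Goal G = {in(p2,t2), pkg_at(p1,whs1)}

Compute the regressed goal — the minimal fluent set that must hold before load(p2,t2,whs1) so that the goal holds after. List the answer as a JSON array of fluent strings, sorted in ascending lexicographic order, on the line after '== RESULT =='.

Compute (G \ add) ∪ pre:
  G ∩ del = {}  (empty — regression defined)
  G \ add = {in(p2,t2), pkg_at(p1,whs1)} \ {in(p2,t2)} = {pkg_at(p1,whs1)}
  ∪ pre   = {pkg_at(p1,whs1)} ∪ {pkg_at(p2,whs1), truck_at(t2,whs1)}
          = {pkg_at(p1,whs1), pkg_at(p2,whs1), truck_at(t2,whs1)}

== RESULT ==
["pkg_at(p1,whs1)", "pkg_at(p2,whs1)", "truck_at(t2,whs1)"]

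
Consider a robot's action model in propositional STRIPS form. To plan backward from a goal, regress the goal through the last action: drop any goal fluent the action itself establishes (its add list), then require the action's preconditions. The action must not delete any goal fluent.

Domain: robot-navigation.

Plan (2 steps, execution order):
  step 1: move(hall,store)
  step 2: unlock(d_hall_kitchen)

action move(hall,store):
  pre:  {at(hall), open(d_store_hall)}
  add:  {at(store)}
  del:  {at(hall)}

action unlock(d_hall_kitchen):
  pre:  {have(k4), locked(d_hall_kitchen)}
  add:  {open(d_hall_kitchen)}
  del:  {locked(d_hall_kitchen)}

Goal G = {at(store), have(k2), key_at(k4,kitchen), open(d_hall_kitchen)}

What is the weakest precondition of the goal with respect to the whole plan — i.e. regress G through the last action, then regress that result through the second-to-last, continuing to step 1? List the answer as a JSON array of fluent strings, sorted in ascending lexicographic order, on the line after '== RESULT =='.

Regress step by step:
  through step 2 (unlock(d_hall_kitchen)): drop {open(d_hall_kitchen)}, keep {at(store), have(k2), key_at(k4,kitchen)}, require {have(k4), locked(d_hall_kitchen)}
    → {at(store), have(k2), have(k4), key_at(k4,kitchen), locked(d_hall_kitchen)}
  through step 1 (move(hall,store)): drop {at(store)}, keep {have(k2), have(k4), key_at(k4,kitchen), locked(d_hall_kitchen)}, require {at(hall), open(d_store_hall)}
    → {at(hall), have(k2), have(k4), key_at(k4,kitchen), locked(d_hall_kitchen), open(d_store_hall)}

== RESULT ==
["at(hall)", "have(k2)", "have(k4)", "key_at(k4,kitchen)", "locked(d_hall_kitchen)", "open(d_store_hall)"]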